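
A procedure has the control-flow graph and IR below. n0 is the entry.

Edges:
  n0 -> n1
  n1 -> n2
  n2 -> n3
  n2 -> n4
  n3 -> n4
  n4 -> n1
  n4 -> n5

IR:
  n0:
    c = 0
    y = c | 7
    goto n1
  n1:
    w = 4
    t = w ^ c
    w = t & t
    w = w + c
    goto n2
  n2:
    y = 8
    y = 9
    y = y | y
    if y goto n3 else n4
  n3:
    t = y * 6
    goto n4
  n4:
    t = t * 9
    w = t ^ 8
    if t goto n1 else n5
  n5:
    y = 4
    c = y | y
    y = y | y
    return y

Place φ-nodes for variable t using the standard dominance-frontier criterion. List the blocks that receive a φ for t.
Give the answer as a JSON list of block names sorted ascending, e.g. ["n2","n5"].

Answer: ["n1", "n4"]

Working:
idom tree: n1←n0 n2←n1 n3←n2 n4←n2 n5←n4
Dom at joins:
  n1: preds {n0,n4}: {n0} ∩ {n0,n1,n2,n4} = {n0}; idom=n0
  n4: preds {n2,n3}: {n0,n1,n2} ∩ {n0,n1,n2,n3} = {n0,n1,n2}; idom=n2

DF walk-up:
  n1←n0: walk · to n0
  n1←n4: walk n4→n2→n1 to n0
  n4←n2: walk · to n2
  n4←n3: walk n3 to n2
  DF(n0)=∅
  DF(n1)={n1}
  DF(n2)={n1}
  DF(n3)={n4}
  DF(n4)={n1}
  DF(n5)=∅

φ for t: defs {n1,n3,n4}
  DF⁺ = {n1,n4}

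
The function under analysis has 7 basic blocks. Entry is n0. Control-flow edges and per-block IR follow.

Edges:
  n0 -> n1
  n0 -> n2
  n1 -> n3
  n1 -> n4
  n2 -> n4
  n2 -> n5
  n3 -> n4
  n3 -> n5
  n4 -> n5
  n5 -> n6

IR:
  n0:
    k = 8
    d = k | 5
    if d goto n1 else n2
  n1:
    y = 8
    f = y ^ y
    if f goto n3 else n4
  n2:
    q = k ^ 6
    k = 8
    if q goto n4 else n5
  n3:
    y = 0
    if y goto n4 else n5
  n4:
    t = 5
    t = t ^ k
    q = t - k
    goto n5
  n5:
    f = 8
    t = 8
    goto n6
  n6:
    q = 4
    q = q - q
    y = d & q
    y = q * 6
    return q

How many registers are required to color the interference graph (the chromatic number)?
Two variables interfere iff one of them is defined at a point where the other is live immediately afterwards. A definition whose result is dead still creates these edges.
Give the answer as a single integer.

Answer: 4

Derivation:
Per-block:
  n0: def={d,k} ue=∅
  n1: def={f,y} ue=∅
  n2: def={k,q} ue={k}
  n3: def={y} ue=∅
  n4: def={q,t} ue={k}
  n5: def={f,t} ue=∅
  n6: def={q,y} ue={d}

Liveness:
  n0 li=∅ lo={d,k}
  n1 li={d,k} lo={d,k}
  n2 li={d,k} lo={d,k}
  n3 li={d,k} lo={d,k}
  n4 li={d,k} lo={d}
  n5 li={d} lo={d}
  n6 li={d} lo=∅

Conflict graph:
  d — {f,k,q,t,y}
  f — {d,k}
  k — {d,f,q,t,y}
  q — {d,k,y}
  t — {d,k}
  y — {d,k,q}

Chromatic number:
  clique {d,k,q,y} ⇒ need ≥ 4
  assign d→r0 f→r2 k→r1 q→r2 t→r2 y→r3 — no edge inside a register ⇒ χ ≤ 4
  χ = 4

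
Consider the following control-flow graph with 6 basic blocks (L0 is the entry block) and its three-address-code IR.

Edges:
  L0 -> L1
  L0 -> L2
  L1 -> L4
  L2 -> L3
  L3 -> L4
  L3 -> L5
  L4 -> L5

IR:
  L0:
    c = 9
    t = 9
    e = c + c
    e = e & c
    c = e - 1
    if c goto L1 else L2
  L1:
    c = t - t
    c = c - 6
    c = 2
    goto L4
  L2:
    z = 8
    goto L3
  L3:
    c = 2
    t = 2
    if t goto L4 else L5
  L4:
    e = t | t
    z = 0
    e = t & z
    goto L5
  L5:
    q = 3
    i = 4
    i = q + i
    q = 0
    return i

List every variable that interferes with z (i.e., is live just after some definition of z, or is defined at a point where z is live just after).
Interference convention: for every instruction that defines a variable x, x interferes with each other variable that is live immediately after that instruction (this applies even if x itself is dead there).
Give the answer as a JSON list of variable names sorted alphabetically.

def/use:
  L0 def {c,e,t} use ∅
  L1 def {c} use {t}
  L2 def {z} use ∅
  L3 def {c,t} use ∅
  L4 def {e,z} use {t}
  L5 def {i,q} use ∅

Backward fixpoint:
  L0 li=∅ lo={t}
  L1 li={t} lo={t}
  L2 li=∅ lo=∅
  L3 li=∅ lo={t}
  L4 li={t} lo=∅
  L5 li=∅ lo=∅

Interference:
  c: {e,t}
  e: {c,t}
  i: {q}
  q: {i}
  t: {c,e,z}
  z: {t}

N(z) = ["t"]

Answer: ["t"]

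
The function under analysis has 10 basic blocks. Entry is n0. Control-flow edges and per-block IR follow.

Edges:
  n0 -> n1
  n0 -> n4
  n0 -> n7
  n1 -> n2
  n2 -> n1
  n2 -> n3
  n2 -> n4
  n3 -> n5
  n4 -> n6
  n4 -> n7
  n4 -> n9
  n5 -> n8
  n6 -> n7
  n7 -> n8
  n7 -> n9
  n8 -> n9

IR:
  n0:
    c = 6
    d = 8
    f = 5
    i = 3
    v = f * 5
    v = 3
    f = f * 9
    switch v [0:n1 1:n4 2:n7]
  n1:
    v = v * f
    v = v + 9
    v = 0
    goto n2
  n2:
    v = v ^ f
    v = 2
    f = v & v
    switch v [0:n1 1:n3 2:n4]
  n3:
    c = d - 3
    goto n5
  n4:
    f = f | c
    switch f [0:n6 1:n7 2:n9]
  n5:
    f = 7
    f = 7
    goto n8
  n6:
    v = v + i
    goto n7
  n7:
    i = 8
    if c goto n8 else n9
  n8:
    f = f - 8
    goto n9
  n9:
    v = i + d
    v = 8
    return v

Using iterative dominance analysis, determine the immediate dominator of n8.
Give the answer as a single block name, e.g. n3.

idom tree: n1←n0 n2←n1 n3←n2 n4←n0 n5←n3 n6←n4 n7←n0 n8←n0 n9←n0
Join-block Dom:
  n1: preds {n0,n2}: {n0} ∩ {n0,n1,n2} = {n0}; idom=n0
  n4: preds {n0,n2}: {n0} ∩ {n0,n1,n2} = {n0}; idom=n0
  n7: preds {n0,n4,n6}: {n0} ∩ {n0,n4} ∩ {n0,n4,n6} = {n0}; idom=n0
  n8: preds {n5,n7}: {n0,n1,n2,n3,n5} ∩ {n0,n7} = {n0}; idom=n0
  n9: preds {n4,n7,n8}: {n0,n4} ∩ {n0,n7} ∩ {n0,n8} = {n0}; idom=n0

idom(n8) = n0

Answer: n0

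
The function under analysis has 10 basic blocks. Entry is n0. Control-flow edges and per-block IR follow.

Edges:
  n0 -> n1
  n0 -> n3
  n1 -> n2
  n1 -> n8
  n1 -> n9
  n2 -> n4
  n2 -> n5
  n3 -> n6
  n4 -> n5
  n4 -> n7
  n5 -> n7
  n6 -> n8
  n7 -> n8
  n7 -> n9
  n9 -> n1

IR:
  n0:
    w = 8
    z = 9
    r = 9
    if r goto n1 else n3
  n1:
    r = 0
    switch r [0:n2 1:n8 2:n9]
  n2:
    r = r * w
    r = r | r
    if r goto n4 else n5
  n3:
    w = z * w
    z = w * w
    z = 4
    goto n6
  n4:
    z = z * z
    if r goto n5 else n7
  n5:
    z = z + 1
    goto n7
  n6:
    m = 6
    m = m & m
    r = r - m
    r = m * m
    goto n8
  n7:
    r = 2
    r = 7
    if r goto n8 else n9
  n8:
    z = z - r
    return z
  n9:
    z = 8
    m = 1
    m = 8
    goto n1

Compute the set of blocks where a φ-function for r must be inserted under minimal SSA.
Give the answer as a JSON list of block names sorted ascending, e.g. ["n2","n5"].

Answer: ["n1", "n8", "n9"]

Working:
idom tree: n1←n0 n2←n1 n3←n0 n4←n2 n5←n2 n6←n3 n7←n2 n8←n0 n9←n1
Join-block Dom:
  n1: preds {n0,n9}: {n0} ∩ {n0,n1,n9} = {n0}; idom=n0
  n5: preds {n2,n4}: {n0,n1,n2} ∩ {n0,n1,n2,n4} = {n0,n1,n2}; idom=n2
  n7: preds {n4,n5}: {n0,n1,n2,n4} ∩ {n0,n1,n2,n5} = {n0,n1,n2}; idom=n2
  n8: preds {n1,n6,n7}: {n0,n1} ∩ {n0,n3,n6} ∩ {n0,n1,n2,n7} = {n0}; idom=n0
  n9: preds {n1,n7}: {n0,n1} ∩ {n0,n1,n2,n7} = {n0,n1}; idom=n1

DF walk-up:
  join n1 pred n0: · stop@n0
  join n1 pred n9: n9→n1 stop@n0
  join n5 pred n2: · stop@n2
  join n5 pred n4: n4 stop@n2
  join n7 pred n4: n4 stop@n2
  join n7 pred n5: n5 stop@n2
  join n8 pred n1: n1 stop@n0
  join n8 pred n6: n6→n3 stop@n0
  join n8 pred n7: n7→n2→n1 stop@n0
  join n9 pred n1: · stop@n1
  join n9 pred n7: n7→n2 stop@n1
  n0 → ∅
  n1 → {n1,n8}
  n2 → {n8,n9}
  n3 → {n8}
  n4 → {n5,n7}
  n5 → {n7}
  n6 → {n8}
  n7 → {n8,n9}
  n8 → ∅
  n9 → {n1}

φ for r: defs {n0,n1,n2,n6,n7}
  DF⁺ = {n1,n8,n9}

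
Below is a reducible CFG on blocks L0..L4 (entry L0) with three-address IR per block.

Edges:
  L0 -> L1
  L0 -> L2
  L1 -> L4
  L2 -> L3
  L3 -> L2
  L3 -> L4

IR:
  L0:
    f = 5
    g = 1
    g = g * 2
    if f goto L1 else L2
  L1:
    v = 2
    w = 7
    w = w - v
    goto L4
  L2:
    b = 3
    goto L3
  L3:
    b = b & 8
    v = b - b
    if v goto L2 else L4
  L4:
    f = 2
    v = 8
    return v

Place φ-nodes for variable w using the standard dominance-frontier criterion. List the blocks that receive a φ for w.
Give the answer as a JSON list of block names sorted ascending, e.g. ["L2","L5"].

Answer: ["L4"]

Analysis:
idom tree: L1←L0 L2←L0 L3←L2 L4←L0
Dom∩ at merges:
  L2: preds {L0,L3}: {L0} ∩ {L0,L2,L3} = {L0}; idom=L0
  L4: preds {L1,L3}: {L0,L1} ∩ {L0,L2,L3} = {L0}; idom=L0

Frontier:
  join L2 pred L0: · stop@L0
  join L2 pred L3: L3→L2 stop@L0
  join L4 pred L1: L1 stop@L0
  join L4 pred L3: L3→L2 stop@L0
  DF(L0)=∅
  DF(L1)={L4}
  DF(L2)={L2,L4}
  DF(L3)={L2,L4}
  DF(L4)=∅

φ for w: defs {L1}
  DF⁺ = {L4}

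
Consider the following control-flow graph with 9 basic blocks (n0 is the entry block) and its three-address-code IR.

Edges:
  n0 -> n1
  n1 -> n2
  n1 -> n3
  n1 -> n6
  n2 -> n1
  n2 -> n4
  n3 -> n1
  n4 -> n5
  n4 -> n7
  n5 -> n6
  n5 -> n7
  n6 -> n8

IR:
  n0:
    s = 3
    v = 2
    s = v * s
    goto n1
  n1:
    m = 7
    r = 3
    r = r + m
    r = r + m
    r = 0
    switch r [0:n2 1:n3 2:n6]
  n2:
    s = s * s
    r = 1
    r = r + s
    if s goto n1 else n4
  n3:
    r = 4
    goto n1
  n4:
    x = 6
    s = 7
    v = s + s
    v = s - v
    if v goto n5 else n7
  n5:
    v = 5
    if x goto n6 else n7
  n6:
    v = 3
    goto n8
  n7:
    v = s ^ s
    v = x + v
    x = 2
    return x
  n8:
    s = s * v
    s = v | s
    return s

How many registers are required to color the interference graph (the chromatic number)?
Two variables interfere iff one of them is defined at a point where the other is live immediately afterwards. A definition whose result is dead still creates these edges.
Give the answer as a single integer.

Answer: 3

Analysis:
Per-block:
  n0: def={s,v} ue=∅
  n1: def={m,r} ue=∅
  n2: def={r,s} ue={s}
  n3: def={r} ue=∅
  n4: def={s,v,x} ue=∅
  n5: def={v} ue={x}
  n6: def={v} ue=∅
  n7: def={v,x} ue={s,x}
  n8: def={s} ue={s,v}

Live sets:
  n0 li=∅ lo={s}
  n1 li={s} lo={s}
  n2 li={s} lo={s}
  n3 li={s} lo={s}
  n4 li=∅ lo={s,x}
  n5 li={s,x} lo={s,x}
  n6 li={s} lo={s,v}
  n7 li={s,x} lo=∅
  n8 li={s,v} lo=∅

Interference:
  m — {r,s}
  r — {m,s}
  s — {m,r,v,x}
  v — {s,x}
  x — {s,v}

Colouring:
  {m,r,s} pairwise interfere (3-clique) ⇒ χ ≥ 3
  assign m→c1 r→c2 s→c0 v→c1 x→c2 — no edge inside a register ⇒ χ ≤ 3
  χ = 3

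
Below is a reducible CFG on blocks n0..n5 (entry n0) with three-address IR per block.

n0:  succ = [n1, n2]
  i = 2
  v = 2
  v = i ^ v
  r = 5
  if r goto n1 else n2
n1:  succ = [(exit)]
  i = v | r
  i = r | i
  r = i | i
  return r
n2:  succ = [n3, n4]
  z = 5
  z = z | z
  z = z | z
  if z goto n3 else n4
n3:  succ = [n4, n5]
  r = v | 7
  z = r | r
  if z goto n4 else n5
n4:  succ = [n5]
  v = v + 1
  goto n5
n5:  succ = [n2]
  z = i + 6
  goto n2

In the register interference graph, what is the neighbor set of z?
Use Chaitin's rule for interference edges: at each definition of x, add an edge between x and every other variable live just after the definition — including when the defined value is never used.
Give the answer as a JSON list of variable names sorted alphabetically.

Answer: ["i", "v"]

Derivation:
Block summaries:
  n0 def {i,r,v} use ∅
  n1 def {i,r} use {r,v}
  n2 def {z} use ∅
  n3 def {r,z} use {v}
  n4 def {v} use {v}
  n5 def {z} use {i}

Live sets:
  n0 li=∅ lo={i,r,v}
  n1 li={r,v} lo=∅
  n2 li={i,v} lo={i,v}
  n3 li={i,v} lo={i,v}
  n4 li={i,v} lo={i,v}
  n5 li={i,v} lo={i,v}

Interfere edges:
  i — {r,v,z}
  r — {i,v}
  v — {i,r,z}
  z — {i,v}

N(z) = ["i", "v"]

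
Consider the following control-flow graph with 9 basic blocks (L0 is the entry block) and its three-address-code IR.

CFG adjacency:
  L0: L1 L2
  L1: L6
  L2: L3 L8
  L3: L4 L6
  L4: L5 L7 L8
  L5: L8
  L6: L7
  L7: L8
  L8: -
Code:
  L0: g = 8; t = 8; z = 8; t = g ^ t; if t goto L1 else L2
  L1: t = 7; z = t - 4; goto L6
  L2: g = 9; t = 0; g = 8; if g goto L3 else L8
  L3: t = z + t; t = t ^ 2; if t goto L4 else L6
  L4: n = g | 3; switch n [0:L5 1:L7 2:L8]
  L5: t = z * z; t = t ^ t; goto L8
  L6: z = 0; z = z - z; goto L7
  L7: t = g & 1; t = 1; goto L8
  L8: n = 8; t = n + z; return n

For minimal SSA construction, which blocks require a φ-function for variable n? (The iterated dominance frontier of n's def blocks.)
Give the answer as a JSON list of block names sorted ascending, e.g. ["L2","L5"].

idom tree: L1←L0 L2←L0 L3←L2 L4←L3 L5←L4 L6←L0 L7←L0 L8←L0
Join-block Dom:
  L6: preds {L1,L3}: {L0,L1} ∩ {L0,L2,L3} = {L0}; idom=L0
  L7: preds {L4,L6}: {L0,L2,L3,L4} ∩ {L0,L6} = {L0}; idom=L0
  L8: preds {L2,L4,L5,L7}: {L0,L2} ∩ {L0,L2,L3,L4} ∩ {L0,L2,L3,L4,L5} ∩ {L0,L7} = {L0}; idom=L0

DF derivation:
  L6←L1: walk L1 to L0
  L6←L3: walk L3→L2 to L0
  L7←L4: walk L4→L3→L2 to L0
  L7←L6: walk L6 to L0
  L8←L2: walk L2 to L0
  L8←L4: walk L4→L3→L2 to L0
  L8←L5: walk L5→L4→L3→L2 to L0
  L8←L7: walk L7 to L0
  DF(L0)=∅
  DF(L1)={L6}
  DF(L2)={L6,L7,L8}
  DF(L3)={L6,L7,L8}
  DF(L4)={L7,L8}
  DF(L5)={L8}
  DF(L6)={L7}
  DF(L7)={L8}
  DF(L8)=∅

φ for n: defs {L4,L8}
  DF⁺ = {L7,L8}

Answer: ["L7", "L8"]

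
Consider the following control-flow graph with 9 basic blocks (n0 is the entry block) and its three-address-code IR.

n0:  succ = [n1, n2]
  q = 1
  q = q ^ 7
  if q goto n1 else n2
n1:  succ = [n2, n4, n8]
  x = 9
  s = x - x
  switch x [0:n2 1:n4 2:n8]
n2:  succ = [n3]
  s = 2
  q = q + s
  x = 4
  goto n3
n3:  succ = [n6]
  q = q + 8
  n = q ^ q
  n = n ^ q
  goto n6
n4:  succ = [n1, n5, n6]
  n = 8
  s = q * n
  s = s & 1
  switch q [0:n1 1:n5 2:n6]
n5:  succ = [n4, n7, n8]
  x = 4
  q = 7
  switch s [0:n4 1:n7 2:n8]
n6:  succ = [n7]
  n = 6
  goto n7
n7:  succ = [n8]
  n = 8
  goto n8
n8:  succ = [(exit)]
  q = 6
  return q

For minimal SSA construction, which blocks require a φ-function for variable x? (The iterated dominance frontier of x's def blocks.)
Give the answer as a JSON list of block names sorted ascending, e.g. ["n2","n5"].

idom tree: n1←n0 n2←n0 n3←n2 n4←n1 n5←n4 n6←n0 n7←n0 n8←n0
Join-block Dom:
  n1: preds {n0,n4}: {n0} ∩ {n0,n1,n4} = {n0}; idom=n0
  n2: preds {n0,n1}: {n0} ∩ {n0,n1} = {n0}; idom=n0
  n4: preds {n1,n5}: {n0,n1} ∩ {n0,n1,n4,n5} = {n0,n1}; idom=n1
  n6: preds {n3,n4}: {n0,n2,n3} ∩ {n0,n1,n4} = {n0}; idom=n0
  n7: preds {n5,n6}: {n0,n1,n4,n5} ∩ {n0,n6} = {n0}; idom=n0
  n8: preds {n1,n5,n7}: {n0,n1} ∩ {n0,n1,n4,n5} ∩ {n0,n7} = {n0}; idom=n0

DF derivation:
  join n1 pred n0: · stop@n0
  join n1 pred n4: n4→n1 stop@n0
  join n2 pred n0: · stop@n0
  join n2 pred n1: n1 stop@n0
  join n4 pred n1: · stop@n1
  join n4 pred n5: n5→n4 stop@n1
  join n6 pred n3: n3→n2 stop@n0
  join n6 pred n4: n4→n1 stop@n0
  join n7 pred n5: n5→n4→n1 stop@n0
  join n7 pred n6: n6 stop@n0
  join n8 pred n1: n1 stop@n0
  join n8 pred n5: n5→n4→n1 stop@n0
  join n8 pred n7: n7 stop@n0
  DF(n0)=∅
  DF(n1)={n1,n2,n6,n7,n8}
  DF(n2)={n6}
  DF(n3)={n6}
  DF(n4)={n1,n4,n6,n7,n8}
  DF(n5)={n4,n7,n8}
  DF(n6)={n7}
  DF(n7)={n8}
  DF(n8)=∅

φ for x: defs {n1,n2,n5}
  DF⁺ = {n1,n2,n4,n6,n7,n8}

Answer: ["n1", "n2", "n4", "n6", "n7", "n8"]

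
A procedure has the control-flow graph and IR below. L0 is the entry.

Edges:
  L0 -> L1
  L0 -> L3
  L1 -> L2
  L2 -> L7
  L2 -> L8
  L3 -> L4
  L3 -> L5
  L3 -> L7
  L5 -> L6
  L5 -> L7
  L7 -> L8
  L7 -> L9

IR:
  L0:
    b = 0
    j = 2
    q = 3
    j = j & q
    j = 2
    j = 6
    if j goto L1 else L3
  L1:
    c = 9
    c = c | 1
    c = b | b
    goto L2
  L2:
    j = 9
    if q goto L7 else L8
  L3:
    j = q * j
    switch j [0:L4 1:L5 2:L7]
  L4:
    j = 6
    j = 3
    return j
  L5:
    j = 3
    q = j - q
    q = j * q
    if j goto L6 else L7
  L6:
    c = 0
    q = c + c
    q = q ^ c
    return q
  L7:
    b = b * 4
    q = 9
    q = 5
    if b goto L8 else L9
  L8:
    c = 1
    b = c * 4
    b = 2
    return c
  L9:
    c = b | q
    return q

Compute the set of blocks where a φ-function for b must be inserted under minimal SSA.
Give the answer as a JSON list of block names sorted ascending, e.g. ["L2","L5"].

idom tree: L1←L0 L2←L1 L3←L0 L4←L3 L5←L3 L6←L5 L7←L0 L8←L0 L9←L7
Dom at joins:
  L7: preds {L2,L3,L5}: {L0,L1,L2} ∩ {L0,L3} ∩ {L0,L3,L5} = {L0}; idom=L0
  L8: preds {L2,L7}: {L0,L1,L2} ∩ {L0,L7} = {L0}; idom=L0

DF derivation:
  join L7 pred L2: L2→L1 stop@L0
  join L7 pred L3: L3 stop@L0
  join L7 pred L5: L5→L3 stop@L0
  join L8 pred L2: L2→L1 stop@L0
  join L8 pred L7: L7 stop@L0
  DF(L0)=∅
  DF(L1)={L7,L8}
  DF(L2)={L7,L8}
  DF(L3)={L7}
  DF(L4)=∅
  DF(L5)={L7}
  DF(L6)=∅
  DF(L7)={L8}
  DF(L8)=∅
  DF(L9)=∅

φ for b: defs {L0,L7,L8}
  DF⁺ = {L8}

Answer: ["L8"]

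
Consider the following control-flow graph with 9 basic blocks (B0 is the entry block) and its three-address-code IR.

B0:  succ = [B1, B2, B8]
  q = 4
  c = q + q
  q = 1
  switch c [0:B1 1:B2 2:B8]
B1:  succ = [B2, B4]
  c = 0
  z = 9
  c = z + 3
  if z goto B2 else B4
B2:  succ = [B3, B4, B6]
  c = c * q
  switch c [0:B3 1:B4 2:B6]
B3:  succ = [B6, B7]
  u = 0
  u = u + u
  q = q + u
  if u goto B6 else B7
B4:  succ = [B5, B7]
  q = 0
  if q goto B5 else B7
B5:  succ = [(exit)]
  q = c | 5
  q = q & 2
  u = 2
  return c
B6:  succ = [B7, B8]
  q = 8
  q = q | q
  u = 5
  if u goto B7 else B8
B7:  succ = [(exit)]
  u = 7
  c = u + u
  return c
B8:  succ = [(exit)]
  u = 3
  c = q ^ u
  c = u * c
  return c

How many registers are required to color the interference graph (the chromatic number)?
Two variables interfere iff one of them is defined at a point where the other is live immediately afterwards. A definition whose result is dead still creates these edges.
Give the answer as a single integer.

Answer: 3

Analysis:
Per-block:
  B0: {c,q} / ∅
  B1: {c,z} / ∅
  B2: {c} / {c,q}
  B3: {q,u} / {q}
  B4: {q} / ∅
  B5: {q,u} / {c}
  B6: {q,u} / ∅
  B7: {c,u} / ∅
  B8: {c,u} / {q}

Backward fixpoint:
  B0 li=∅ lo={c,q}
  B1 li={q} lo={c,q}
  B2 li={c,q} lo={c,q}
  B3 li={q} lo=∅
  B4 li={c} lo={c}
  B5 li={c} lo=∅
  B6 li=∅ lo={q}
  B7 li=∅ lo=∅
  B8 li={q} lo=∅

Interference:
  c — {q,u,z}
  q — {c,u,z}
  u — {c,q}
  z — {c,q}

Colouring:
  {c,q,u} pairwise interfere (3-clique) ⇒ χ ≥ 3
  assign c→R0 q→R1 u→R2 z→R2 — no edge inside a register ⇒ χ ≤ 3
  χ = 3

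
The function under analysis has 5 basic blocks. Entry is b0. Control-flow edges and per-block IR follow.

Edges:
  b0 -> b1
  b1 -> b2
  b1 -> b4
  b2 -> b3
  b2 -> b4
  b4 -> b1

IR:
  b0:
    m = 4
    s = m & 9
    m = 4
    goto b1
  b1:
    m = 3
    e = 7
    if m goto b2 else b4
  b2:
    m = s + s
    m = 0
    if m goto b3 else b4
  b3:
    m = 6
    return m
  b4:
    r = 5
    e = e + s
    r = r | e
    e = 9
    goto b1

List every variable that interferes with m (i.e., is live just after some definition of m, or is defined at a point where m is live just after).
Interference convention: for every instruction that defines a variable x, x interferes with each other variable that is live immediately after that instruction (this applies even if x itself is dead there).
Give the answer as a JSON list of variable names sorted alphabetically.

Per-block:
  b0: {m,s} / ∅
  b1: {e,m} / ∅
  b2: {m} / {s}
  b3: {m} / ∅
  b4: {e,r} / {e,s}

Live sets:
  b0: in=∅ out={s}
  b1: in={s} out={e,s}
  b2: in={e,s} out={e,s}
  b3: in=∅ out=∅
  b4: in={e,s} out={s}

Interfere edges:
  e↔{m,r,s}
  m↔{e,s}
  r↔{e,s}
  s↔{e,m,r}

N(m) = ["e", "s"]

Answer: ["e", "s"]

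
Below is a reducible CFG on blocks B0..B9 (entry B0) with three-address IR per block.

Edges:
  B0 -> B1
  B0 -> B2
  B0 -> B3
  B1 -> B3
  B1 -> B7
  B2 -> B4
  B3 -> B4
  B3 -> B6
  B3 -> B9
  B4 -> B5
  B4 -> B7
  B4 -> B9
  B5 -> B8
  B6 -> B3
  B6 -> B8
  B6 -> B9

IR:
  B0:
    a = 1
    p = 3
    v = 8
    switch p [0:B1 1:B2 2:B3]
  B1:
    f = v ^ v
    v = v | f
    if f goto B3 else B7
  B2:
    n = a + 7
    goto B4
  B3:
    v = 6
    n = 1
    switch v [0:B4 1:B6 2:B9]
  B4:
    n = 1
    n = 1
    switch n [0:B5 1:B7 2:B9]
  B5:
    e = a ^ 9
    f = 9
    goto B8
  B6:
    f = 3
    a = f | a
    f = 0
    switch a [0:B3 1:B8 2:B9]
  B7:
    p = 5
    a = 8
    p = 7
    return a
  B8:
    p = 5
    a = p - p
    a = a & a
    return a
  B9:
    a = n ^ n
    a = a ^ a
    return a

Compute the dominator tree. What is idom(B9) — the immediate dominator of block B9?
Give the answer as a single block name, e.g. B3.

Answer: B0

Derivation:
idom tree: B1←B0 B2←B0 B3←B0 B4←B0 B5←B4 B6←B3 B7←B0 B8←B0 B9←B0
Join-block Dom:
  B3: preds {B0,B1,B6}: {B0} ∩ {B0,B1} ∩ {B0,B3,B6} = {B0}; idom=B0
  B4: preds {B2,B3}: {B0,B2} ∩ {B0,B3} = {B0}; idom=B0
  B7: preds {B1,B4}: {B0,B1} ∩ {B0,B4} = {B0}; idom=B0
  B8: preds {B5,B6}: {B0,B4,B5} ∩ {B0,B3,B6} = {B0}; idom=B0
  B9: preds {B3,B4,B6}: {B0,B3} ∩ {B0,B4} ∩ {B0,B3,B6} = {B0}; idom=B0

idom(B9) = B0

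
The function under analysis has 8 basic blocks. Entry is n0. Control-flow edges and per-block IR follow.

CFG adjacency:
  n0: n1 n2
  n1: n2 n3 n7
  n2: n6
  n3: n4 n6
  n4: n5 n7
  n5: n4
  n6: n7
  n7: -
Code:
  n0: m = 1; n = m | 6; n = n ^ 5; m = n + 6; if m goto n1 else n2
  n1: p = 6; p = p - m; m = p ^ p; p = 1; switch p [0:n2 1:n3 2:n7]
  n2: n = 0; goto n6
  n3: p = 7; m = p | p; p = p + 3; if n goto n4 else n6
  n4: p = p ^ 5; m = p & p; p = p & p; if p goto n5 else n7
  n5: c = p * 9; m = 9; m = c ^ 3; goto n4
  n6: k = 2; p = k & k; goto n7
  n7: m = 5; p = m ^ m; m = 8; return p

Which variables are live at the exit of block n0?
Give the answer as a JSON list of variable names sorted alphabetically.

Answer: ["m", "n"]

Working:
Block summaries:
  n0 def {m,n} use ∅
  n1 def {m,p} use {m}
  n2 def {n} use ∅
  n3 def {m,p} use {n}
  n4 def {m,p} use {p}
  n5 def {c,m} use {p}
  n6 def {k,p} use ∅
  n7 def {m,p} use ∅

Backward fixpoint:
  n0 li=∅ lo={m,n}
  n1 li={m,n} lo={n}
  n2 li=∅ lo=∅
  n3 li={n} lo={p}
  n4 li={p} lo={p}
  n5 li={p} lo={p}
  n6 li=∅ lo=∅
  n7 li=∅ lo=∅

live-out(n0) = ["m", "n"]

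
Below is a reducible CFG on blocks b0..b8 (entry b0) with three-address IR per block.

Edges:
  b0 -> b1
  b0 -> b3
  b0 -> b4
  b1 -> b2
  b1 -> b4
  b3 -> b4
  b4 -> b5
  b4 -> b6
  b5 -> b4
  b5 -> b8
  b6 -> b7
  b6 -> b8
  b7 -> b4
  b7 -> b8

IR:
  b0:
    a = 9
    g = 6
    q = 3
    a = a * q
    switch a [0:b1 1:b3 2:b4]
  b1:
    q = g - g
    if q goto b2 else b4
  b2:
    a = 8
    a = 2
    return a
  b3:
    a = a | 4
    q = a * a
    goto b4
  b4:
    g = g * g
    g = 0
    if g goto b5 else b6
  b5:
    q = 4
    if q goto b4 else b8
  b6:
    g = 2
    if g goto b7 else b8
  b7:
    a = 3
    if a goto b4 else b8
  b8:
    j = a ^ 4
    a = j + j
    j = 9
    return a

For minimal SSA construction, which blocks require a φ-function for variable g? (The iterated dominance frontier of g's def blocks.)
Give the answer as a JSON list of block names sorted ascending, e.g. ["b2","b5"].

idom tree: b1←b0 b2←b1 b3←b0 b4←b0 b5←b4 b6←b4 b7←b6 b8←b4
Dom∩ at merges:
  b4: preds {b0,b1,b3,b5,b7}: {b0} ∩ {b0,b1} ∩ {b0,b3} ∩ {b0,b4,b5} ∩ {b0,b4,b6,b7} = {b0}; idom=b0
  b8: preds {b5,b6,b7}: {b0,b4,b5} ∩ {b0,b4,b6} ∩ {b0,b4,b6,b7} = {b0,b4}; idom=b4

DF walk-up:
  b4←b0: walk · to b0
  b4←b1: walk b1 to b0
  b4←b3: walk b3 to b0
  b4←b5: walk b5→b4 to b0
  b4←b7: walk b7→b6→b4 to b0
  b8←b5: walk b5 to b4
  b8←b6: walk b6 to b4
  b8←b7: walk b7→b6 to b4
  DF(b0)=∅
  DF(b1)={b4}
  DF(b2)=∅
  DF(b3)={b4}
  DF(b4)={b4}
  DF(b5)={b4,b8}
  DF(b6)={b4,b8}
  DF(b7)={b4,b8}
  DF(b8)=∅

φ for g: defs {b0,b4,b6}
  DF⁺ = {b4,b8}

Answer: ["b4", "b8"]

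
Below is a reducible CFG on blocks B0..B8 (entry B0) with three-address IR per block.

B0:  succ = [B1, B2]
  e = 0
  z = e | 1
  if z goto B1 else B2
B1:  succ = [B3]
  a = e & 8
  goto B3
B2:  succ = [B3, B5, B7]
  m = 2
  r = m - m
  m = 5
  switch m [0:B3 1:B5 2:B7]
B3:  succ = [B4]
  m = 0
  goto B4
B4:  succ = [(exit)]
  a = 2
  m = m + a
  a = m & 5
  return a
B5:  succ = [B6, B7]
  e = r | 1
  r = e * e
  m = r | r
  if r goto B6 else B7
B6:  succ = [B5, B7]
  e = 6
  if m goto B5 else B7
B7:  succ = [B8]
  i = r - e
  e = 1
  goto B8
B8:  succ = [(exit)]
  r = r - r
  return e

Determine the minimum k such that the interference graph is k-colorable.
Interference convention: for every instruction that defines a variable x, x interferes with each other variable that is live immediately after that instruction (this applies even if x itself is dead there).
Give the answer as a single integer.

def/use:
  B0: {e,z} / ∅
  B1: {a} / {e}
  B2: {m,r} / ∅
  B3: {m} / ∅
  B4: {a,m} / {m}
  B5: {e,m,r} / {r}
  B6: {e} / {m}
  B7: {e,i} / {e,r}
  B8: {r} / {e,r}

Backward fixpoint:
  live B0: ∅→{e}
  live B1: {e}→∅
  live B2: {e}→{e,r}
  live B3: ∅→{m}
  live B4: {m}→∅
  live B5: {r}→{e,m,r}
  live B6: {m,r}→{e,r}
  live B7: {e,r}→{e,r}
  live B8: {e,r}→∅

Interfere edges:
  a: {m}
  e: {m,r,z}
  i: {r}
  m: {a,e,r}
  r: {e,i,m}
  z: {e}

Colouring:
  clique {e,m,r} ⇒ need ≥ 3
  3-colouring: R0={a,e,i}  R1={m,z}  R2={r}
  χ = 3

Answer: 3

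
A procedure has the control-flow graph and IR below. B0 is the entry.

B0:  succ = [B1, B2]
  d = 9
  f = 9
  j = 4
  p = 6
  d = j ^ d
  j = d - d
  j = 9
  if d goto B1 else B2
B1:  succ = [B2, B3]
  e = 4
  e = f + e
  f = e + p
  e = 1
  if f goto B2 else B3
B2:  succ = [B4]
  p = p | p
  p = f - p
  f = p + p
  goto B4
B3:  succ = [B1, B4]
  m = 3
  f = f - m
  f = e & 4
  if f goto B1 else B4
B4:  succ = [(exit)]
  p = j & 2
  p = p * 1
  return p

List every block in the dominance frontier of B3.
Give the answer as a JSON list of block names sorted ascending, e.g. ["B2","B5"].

idom tree: B1←B0 B2←B0 B3←B1 B4←B0
Dom at joins:
  B1: preds {B0,B3}: {B0} ∩ {B0,B1,B3} = {B0}; idom=B0
  B2: preds {B0,B1}: {B0} ∩ {B0,B1} = {B0}; idom=B0
  B4: preds {B2,B3}: {B0,B2} ∩ {B0,B1,B3} = {B0}; idom=B0

Frontier:
  B1←B0: walk · to B0
  B1←B3: walk B3→B1 to B0
  B2←B0: walk · to B0
  B2←B1: walk B1 to B0
  B4←B2: walk B2 to B0
  B4←B3: walk B3→B1 to B0
  DF(B0)=∅
  DF(B1)={B1,B2,B4}
  DF(B2)={B4}
  DF(B3)={B1,B4}
  DF(B4)=∅

DF(B3) = ["B1", "B4"]

Answer: ["B1", "B4"]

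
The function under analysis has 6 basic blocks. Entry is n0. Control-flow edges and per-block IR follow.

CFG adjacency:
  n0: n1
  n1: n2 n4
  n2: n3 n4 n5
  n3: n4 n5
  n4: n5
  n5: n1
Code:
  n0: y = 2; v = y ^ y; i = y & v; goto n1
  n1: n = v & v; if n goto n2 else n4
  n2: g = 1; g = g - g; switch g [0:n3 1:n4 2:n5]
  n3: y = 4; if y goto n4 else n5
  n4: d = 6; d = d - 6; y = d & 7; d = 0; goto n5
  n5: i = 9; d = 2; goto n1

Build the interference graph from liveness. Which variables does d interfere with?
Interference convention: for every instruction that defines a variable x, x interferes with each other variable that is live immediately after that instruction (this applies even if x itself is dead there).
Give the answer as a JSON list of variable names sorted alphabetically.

Answer: ["v"]

Derivation:
Block summaries:
  n0: def={i,v,y} ue=∅
  n1: def={n} ue={v}
  n2: def={g} ue=∅
  n3: def={y} ue=∅
  n4: def={d,y} ue=∅
  n5: def={d,i} ue=∅

Live sets:
  n0 li=∅ lo={v}
  n1 li={v} lo={v}
  n2 li={v} lo={v}
  n3 li={v} lo={v}
  n4 li={v} lo={v}
  n5 li={v} lo={v}

Interference:
  d: {v}
  g: {v}
  i: {v}
  n: {v}
  v: {d,g,i,n,y}
  y: {v}

N(d) = ["v"]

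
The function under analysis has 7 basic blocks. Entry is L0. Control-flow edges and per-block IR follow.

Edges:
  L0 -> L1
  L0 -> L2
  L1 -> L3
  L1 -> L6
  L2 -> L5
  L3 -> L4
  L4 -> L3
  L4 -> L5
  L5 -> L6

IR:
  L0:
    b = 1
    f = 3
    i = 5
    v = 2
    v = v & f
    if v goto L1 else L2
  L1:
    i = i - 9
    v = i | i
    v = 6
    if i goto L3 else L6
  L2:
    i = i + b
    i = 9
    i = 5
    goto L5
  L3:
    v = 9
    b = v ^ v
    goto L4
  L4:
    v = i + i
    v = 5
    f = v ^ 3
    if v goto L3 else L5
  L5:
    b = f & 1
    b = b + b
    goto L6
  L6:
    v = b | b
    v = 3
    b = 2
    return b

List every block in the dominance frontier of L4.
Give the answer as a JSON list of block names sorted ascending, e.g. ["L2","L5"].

idom tree: L1←L0 L2←L0 L3←L1 L4←L3 L5←L0 L6←L0
Join-block Dom:
  L3: preds {L1,L4}: {L0,L1} ∩ {L0,L1,L3,L4} = {L0,L1}; idom=L1
  L5: preds {L2,L4}: {L0,L2} ∩ {L0,L1,L3,L4} = {L0}; idom=L0
  L6: preds {L1,L5}: {L0,L1} ∩ {L0,L5} = {L0}; idom=L0

DF derivation:
  join L3 pred L1: · stop@L1
  join L3 pred L4: L4→L3 stop@L1
  join L5 pred L2: L2 stop@L0
  join L5 pred L4: L4→L3→L1 stop@L0
  join L6 pred L1: L1 stop@L0
  join L6 pred L5: L5 stop@L0
  L0 → ∅
  L1 → {L5,L6}
  L2 → {L5}
  L3 → {L3,L5}
  L4 → {L3,L5}
  L5 → {L6}
  L6 → ∅

DF(L4) = ["L3", "L5"]

Answer: ["L3", "L5"]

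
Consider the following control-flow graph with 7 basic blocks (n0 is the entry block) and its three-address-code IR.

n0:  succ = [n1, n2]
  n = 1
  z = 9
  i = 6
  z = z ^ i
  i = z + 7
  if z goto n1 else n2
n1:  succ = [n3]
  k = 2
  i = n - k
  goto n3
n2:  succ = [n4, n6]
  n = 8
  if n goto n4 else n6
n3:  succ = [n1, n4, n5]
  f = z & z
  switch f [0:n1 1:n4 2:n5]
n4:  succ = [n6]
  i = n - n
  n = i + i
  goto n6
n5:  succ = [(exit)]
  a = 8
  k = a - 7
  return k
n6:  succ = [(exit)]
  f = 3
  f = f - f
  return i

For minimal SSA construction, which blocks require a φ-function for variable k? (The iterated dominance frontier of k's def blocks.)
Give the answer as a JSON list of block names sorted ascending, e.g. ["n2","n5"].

Answer: ["n1", "n4", "n6"]

Working:
idom tree: n1←n0 n2←n0 n3←n1 n4←n0 n5←n3 n6←n0
Join-block Dom:
  n1: preds {n0,n3}: {n0} ∩ {n0,n1,n3} = {n0}; idom=n0
  n4: preds {n2,n3}: {n0,n2} ∩ {n0,n1,n3} = {n0}; idom=n0
  n6: preds {n2,n4}: {n0,n2} ∩ {n0,n4} = {n0}; idom=n0

Frontier:
  join n1 pred n0: · stop@n0
  join n1 pred n3: n3→n1 stop@n0
  join n4 pred n2: n2 stop@n0
  join n4 pred n3: n3→n1 stop@n0
  join n6 pred n2: n2 stop@n0
  join n6 pred n4: n4 stop@n0
  n0 → ∅
  n1 → {n1,n4}
  n2 → {n4,n6}
  n3 → {n1,n4}
  n4 → {n6}
  n5 → ∅
  n6 → ∅

φ for k: defs {n1,n5}
  DF⁺ = {n1,n4,n6}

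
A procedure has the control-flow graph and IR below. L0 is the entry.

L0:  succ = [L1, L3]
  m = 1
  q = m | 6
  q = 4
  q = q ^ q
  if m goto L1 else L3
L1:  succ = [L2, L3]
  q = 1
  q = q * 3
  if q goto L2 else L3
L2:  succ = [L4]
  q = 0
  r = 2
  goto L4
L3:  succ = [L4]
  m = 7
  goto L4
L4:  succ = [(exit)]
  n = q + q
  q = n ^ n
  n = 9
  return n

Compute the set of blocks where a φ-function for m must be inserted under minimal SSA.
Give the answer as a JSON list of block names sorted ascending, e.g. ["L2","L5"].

Answer: ["L4"]

Derivation:
idom tree: L1←L0 L2←L1 L3←L0 L4←L0
Join-block Dom:
  L3: preds {L0,L1}: {L0} ∩ {L0,L1} = {L0}; idom=L0
  L4: preds {L2,L3}: {L0,L1,L2} ∩ {L0,L3} = {L0}; idom=L0

DF derivation:
  join L3 pred L0: · stop@L0
  join L3 pred L1: L1 stop@L0
  join L4 pred L2: L2→L1 stop@L0
  join L4 pred L3: L3 stop@L0
  L0 → ∅
  L1 → {L3,L4}
  L2 → {L4}
  L3 → {L4}
  L4 → ∅

φ for m: defs {L0,L3}
  DF⁺ = {L4}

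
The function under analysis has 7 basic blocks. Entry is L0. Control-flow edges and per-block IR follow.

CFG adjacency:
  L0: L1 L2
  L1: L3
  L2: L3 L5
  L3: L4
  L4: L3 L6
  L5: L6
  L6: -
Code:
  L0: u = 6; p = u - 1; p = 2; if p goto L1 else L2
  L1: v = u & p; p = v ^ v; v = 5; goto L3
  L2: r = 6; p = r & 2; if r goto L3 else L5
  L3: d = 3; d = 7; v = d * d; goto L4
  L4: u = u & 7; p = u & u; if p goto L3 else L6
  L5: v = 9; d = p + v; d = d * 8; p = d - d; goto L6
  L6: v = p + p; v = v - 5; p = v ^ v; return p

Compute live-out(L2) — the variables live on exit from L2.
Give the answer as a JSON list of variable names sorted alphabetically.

Answer: ["p", "u"]

Analysis:
Per-block:
  L0: {p,u} / ∅
  L1: {p,v} / {p,u}
  L2: {p,r} / ∅
  L3: {d,v} / ∅
  L4: {p,u} / {u}
  L5: {d,p,v} / {p}
  L6: {p,v} / {p}

Liveness:
  L0 li=∅ lo={p,u}
  L1 li={p,u} lo={u}
  L2 li={u} lo={p,u}
  L3 li={u} lo={u}
  L4 li={u} lo={p,u}
  L5 li={p} lo={p}
  L6 li={p} lo=∅

live-out(L2) = ["p", "u"]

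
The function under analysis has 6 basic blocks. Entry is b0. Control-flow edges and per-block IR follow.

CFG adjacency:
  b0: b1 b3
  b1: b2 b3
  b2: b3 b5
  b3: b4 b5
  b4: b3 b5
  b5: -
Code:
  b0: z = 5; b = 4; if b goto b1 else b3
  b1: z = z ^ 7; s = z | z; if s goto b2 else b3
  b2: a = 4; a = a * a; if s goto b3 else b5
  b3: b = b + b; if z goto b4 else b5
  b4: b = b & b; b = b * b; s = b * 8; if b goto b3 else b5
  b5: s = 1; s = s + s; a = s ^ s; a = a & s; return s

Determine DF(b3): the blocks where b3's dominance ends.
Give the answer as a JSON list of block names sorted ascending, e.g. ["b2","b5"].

Answer: ["b3", "b5"]

Analysis:
idom tree: b1←b0 b2←b1 b3←b0 b4←b3 b5←b0
Dom at joins:
  b3: preds {b0,b1,b2,b4}: {b0} ∩ {b0,b1} ∩ {b0,b1,b2} ∩ {b0,b3,b4} = {b0}; idom=b0
  b5: preds {b2,b3,b4}: {b0,b1,b2} ∩ {b0,b3} ∩ {b0,b3,b4} = {b0}; idom=b0

DF walk-up:
  join b3 pred b0: · stop@b0
  join b3 pred b1: b1 stop@b0
  join b3 pred b2: b2→b1 stop@b0
  join b3 pred b4: b4→b3 stop@b0
  join b5 pred b2: b2→b1 stop@b0
  join b5 pred b3: b3 stop@b0
  join b5 pred b4: b4→b3 stop@b0
  DF(b0)=∅
  DF(b1)={b3,b5}
  DF(b2)={b3,b5}
  DF(b3)={b3,b5}
  DF(b4)={b3,b5}
  DF(b5)=∅

DF(b3) = ["b3", "b5"]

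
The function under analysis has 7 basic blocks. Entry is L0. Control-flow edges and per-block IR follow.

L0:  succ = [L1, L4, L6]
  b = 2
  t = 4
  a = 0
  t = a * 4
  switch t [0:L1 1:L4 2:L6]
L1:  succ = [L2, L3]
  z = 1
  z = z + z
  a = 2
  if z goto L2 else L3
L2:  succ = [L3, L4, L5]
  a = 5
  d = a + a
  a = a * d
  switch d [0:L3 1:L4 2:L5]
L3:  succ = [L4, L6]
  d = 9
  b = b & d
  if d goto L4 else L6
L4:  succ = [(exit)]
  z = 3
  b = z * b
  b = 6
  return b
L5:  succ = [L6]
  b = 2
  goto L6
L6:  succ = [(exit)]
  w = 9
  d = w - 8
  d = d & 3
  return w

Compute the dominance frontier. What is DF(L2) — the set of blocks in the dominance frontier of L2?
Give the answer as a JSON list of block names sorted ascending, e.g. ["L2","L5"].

Answer: ["L3", "L4", "L6"]

Analysis:
idom tree: L1←L0 L2←L1 L3←L1 L4←L0 L5←L2 L6←L0
Dom∩ at merges:
  L3: preds {L1,L2}: {L0,L1} ∩ {L0,L1,L2} = {L0,L1}; idom=L1
  L4: preds {L0,L2,L3}: {L0} ∩ {L0,L1,L2} ∩ {L0,L1,L3} = {L0}; idom=L0
  L6: preds {L0,L3,L5}: {L0} ∩ {L0,L1,L3} ∩ {L0,L1,L2,L5} = {L0}; idom=L0

DF derivation:
  join L3 pred L1: · stop@L1
  join L3 pred L2: L2 stop@L1
  join L4 pred L0: · stop@L0
  join L4 pred L2: L2→L1 stop@L0
  join L4 pred L3: L3→L1 stop@L0
  join L6 pred L0: · stop@L0
  join L6 pred L3: L3→L1 stop@L0
  join L6 pred L5: L5→L2→L1 stop@L0
  DF(L0)=∅
  DF(L1)={L4,L6}
  DF(L2)={L3,L4,L6}
  DF(L3)={L4,L6}
  DF(L4)=∅
  DF(L5)={L6}
  DF(L6)=∅

DF(L2) = ["L3", "L4", "L6"]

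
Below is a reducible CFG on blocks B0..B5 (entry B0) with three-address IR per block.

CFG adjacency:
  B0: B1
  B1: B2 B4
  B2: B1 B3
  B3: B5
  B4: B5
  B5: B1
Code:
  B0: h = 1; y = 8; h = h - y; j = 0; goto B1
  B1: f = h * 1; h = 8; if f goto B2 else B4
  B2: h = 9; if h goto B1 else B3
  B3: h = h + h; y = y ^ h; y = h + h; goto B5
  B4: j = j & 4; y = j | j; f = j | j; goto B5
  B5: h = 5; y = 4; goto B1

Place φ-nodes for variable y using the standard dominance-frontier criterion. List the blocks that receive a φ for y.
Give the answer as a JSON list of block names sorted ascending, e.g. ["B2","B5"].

idom tree: B1←B0 B2←B1 B3←B2 B4←B1 B5←B1
Join-block Dom:
  B1: preds {B0,B2,B5}: {B0} ∩ {B0,B1,B2} ∩ {B0,B1,B5} = {B0}; idom=B0
  B5: preds {B3,B4}: {B0,B1,B2,B3} ∩ {B0,B1,B4} = {B0,B1}; idom=B1

DF derivation:
  join B1 pred B0: · stop@B0
  join B1 pred B2: B2→B1 stop@B0
  join B1 pred B5: B5→B1 stop@B0
  join B5 pred B3: B3→B2 stop@B1
  join B5 pred B4: B4 stop@B1
  DF(B0)=∅
  DF(B1)={B1}
  DF(B2)={B1,B5}
  DF(B3)={B5}
  DF(B4)={B5}
  DF(B5)={B1}

φ for y: defs {B0,B3,B4,B5}
  DF⁺ = {B1,B5}

Answer: ["B1", "B5"]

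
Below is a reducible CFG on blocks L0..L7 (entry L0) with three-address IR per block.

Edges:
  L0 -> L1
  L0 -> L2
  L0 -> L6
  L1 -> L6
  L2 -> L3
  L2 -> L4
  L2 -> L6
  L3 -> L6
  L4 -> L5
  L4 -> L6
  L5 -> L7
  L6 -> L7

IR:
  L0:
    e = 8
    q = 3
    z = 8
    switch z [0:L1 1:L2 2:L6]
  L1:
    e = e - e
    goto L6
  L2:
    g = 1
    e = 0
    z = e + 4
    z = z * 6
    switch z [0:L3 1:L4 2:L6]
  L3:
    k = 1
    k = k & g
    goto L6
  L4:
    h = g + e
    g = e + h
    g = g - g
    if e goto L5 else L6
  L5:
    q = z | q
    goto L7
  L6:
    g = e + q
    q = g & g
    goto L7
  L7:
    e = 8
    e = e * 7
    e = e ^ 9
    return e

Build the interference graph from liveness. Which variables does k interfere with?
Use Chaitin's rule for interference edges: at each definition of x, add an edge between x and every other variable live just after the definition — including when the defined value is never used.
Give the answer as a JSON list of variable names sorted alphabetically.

Per-block:
  L0: def={e,q,z} ue=∅
  L1: def={e} ue={e}
  L2: def={e,g,z} ue=∅
  L3: def={k} ue={g}
  L4: def={g,h} ue={e,g}
  L5: def={q} ue={q,z}
  L6: def={g,q} ue={e,q}
  L7: def={e} ue=∅

Backward fixpoint:
  L0: in=∅ out={e,q}
  L1: in={e,q} out={e,q}
  L2: in={q} out={e,g,q,z}
  L3: in={e,g,q} out={e,q}
  L4: in={e,g,q,z} out={e,q,z}
  L5: in={q,z} out=∅
  L6: in={e,q} out=∅
  L7: in=∅ out=∅

Interfere edges:
  e: {g,h,k,q,z}
  g: {e,k,q,z}
  h: {e,q,z}
  k: {e,g,q}
  q: {e,g,h,k,z}
  z: {e,g,h,q}

N(k) = ["e", "g", "q"]

Answer: ["e", "g", "q"]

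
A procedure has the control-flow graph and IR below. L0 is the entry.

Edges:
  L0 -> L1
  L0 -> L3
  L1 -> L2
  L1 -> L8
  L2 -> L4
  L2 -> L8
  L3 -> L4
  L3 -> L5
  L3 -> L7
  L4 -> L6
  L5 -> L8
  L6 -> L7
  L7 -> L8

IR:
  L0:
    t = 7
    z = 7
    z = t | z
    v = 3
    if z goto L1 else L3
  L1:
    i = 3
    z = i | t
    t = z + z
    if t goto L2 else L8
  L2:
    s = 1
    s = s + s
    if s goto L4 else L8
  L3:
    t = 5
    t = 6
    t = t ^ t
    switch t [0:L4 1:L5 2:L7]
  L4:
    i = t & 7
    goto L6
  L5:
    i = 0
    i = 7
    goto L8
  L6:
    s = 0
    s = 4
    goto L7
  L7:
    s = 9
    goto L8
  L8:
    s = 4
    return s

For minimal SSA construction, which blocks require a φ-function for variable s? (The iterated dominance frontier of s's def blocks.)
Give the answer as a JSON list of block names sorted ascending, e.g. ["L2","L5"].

Answer: ["L4", "L7", "L8"]

Derivation:
idom tree: L1←L0 L2←L1 L3←L0 L4←L0 L5←L3 L6←L4 L7←L0 L8←L0
Dom∩ at merges:
  L4: preds {L2,L3}: {L0,L1,L2} ∩ {L0,L3} = {L0}; idom=L0
  L7: preds {L3,L6}: {L0,L3} ∩ {L0,L4,L6} = {L0}; idom=L0
  L8: preds {L1,L2,L5,L7}: {L0,L1} ∩ {L0,L1,L2} ∩ {L0,L3,L5} ∩ {L0,L7} = {L0}; idom=L0

DF walk-up:
  join L4 pred L2: L2→L1 stop@L0
  join L4 pred L3: L3 stop@L0
  join L7 pred L3: L3 stop@L0
  join L7 pred L6: L6→L4 stop@L0
  join L8 pred L1: L1 stop@L0
  join L8 pred L2: L2→L1 stop@L0
  join L8 pred L5: L5→L3 stop@L0
  join L8 pred L7: L7 stop@L0
  DF(L0)=∅
  DF(L1)={L4,L8}
  DF(L2)={L4,L8}
  DF(L3)={L4,L7,L8}
  DF(L4)={L7}
  DF(L5)={L8}
  DF(L6)={L7}
  DF(L7)={L8}
  DF(L8)=∅

φ for s: defs {L2,L6,L7,L8}
  DF⁺ = {L4,L7,L8}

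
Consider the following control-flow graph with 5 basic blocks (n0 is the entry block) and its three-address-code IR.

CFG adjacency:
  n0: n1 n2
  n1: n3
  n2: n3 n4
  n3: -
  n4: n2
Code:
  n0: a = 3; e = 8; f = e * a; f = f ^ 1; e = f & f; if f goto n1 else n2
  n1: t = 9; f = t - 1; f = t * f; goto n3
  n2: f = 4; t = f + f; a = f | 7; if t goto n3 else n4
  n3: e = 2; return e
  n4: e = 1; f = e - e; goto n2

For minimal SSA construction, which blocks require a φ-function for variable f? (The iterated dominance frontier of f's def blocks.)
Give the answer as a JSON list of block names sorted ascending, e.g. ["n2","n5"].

Answer: ["n2", "n3"]

Derivation:
idom tree: n1←n0 n2←n0 n3←n0 n4←n2
Join-block Dom:
  n2: preds {n0,n4}: {n0} ∩ {n0,n2,n4} = {n0}; idom=n0
  n3: preds {n1,n2}: {n0,n1} ∩ {n0,n2} = {n0}; idom=n0

DF derivation:
  n2←n0: walk · to n0
  n2←n4: walk n4→n2 to n0
  n3←n1: walk n1 to n0
  n3←n2: walk n2 to n0
  DF(n0)=∅
  DF(n1)={n3}
  DF(n2)={n2,n3}
  DF(n3)=∅
  DF(n4)={n2}

φ for f: defs {n0,n1,n2,n4}
  DF⁺ = {n2,n3}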